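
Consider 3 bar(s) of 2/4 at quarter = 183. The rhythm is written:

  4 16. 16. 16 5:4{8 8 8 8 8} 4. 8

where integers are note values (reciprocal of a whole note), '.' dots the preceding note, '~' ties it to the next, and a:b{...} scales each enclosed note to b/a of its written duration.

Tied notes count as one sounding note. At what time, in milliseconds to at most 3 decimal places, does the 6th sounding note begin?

1. 0.0ms @ 0 + 327.869ms (1)
2. 327.869ms @ 1 + 122.951ms (3/8)
3. 450.82ms @ 11/8 + 122.951ms (3/8)
4. 573.77ms @ 7/4 + 81.967ms (1/4)
5. 655.738ms @ 2 + 131.148ms (2/5)
6. 786.885ms @ 12/5 + 131.148ms (2/5)
7. 918.033ms @ 14/5 + 131.148ms (2/5)
8. 1049.18ms @ 16/5 + 131.148ms (2/5)
9. 1180.328ms @ 18/5 + 131.148ms (2/5)
10. 1311.475ms @ 4 + 491.803ms (3/2)
11. 1803.279ms @ 11/2 + 163.934ms (1/2)

note 6 onset = 12/5b = 786.885ms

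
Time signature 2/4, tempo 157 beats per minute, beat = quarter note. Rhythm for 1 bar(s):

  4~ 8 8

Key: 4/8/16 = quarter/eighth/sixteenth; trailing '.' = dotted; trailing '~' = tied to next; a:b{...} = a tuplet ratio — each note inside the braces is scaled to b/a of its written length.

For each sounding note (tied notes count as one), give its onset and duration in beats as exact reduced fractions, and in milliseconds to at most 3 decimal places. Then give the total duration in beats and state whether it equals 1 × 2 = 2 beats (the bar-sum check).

1) 0.0ms=0b +573.248ms=3/2b
2) 573.248ms=3/2b +191.083ms=1/2b
Σ=2b of 2 (157bpm 2/4) — PASS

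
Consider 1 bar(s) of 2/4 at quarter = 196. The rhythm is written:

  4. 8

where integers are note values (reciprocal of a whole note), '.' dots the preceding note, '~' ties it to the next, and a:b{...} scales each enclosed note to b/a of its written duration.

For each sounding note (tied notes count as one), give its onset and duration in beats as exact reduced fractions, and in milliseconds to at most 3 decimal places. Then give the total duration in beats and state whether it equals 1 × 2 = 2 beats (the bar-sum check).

1) 0.0ms=0b +459.184ms=3/2b
2) 459.184ms=3/2b +153.061ms=1/2b
Σ=2b of 2 (196bpm 2/4) — PASS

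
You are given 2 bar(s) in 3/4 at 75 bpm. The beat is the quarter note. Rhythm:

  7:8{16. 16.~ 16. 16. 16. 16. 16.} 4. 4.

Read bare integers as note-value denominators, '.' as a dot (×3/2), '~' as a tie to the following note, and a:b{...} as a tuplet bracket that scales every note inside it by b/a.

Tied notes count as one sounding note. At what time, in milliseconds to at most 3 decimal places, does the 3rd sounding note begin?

note 3 onset = 9/7b = 1028.571ms

1. 0.0ms @ 0 + 342.857ms (3/7)
2. 342.857ms @ 3/7 + 685.714ms (6/7)
3. 1028.571ms @ 9/7 + 342.857ms (3/7)
4. 1371.429ms @ 12/7 + 342.857ms (3/7)
5. 1714.286ms @ 15/7 + 342.857ms (3/7)
6. 2057.143ms @ 18/7 + 342.857ms (3/7)
7. 2400.0ms @ 3 + 1200.0ms (3/2)
8. 3600.0ms @ 9/2 + 1200.0ms (3/2)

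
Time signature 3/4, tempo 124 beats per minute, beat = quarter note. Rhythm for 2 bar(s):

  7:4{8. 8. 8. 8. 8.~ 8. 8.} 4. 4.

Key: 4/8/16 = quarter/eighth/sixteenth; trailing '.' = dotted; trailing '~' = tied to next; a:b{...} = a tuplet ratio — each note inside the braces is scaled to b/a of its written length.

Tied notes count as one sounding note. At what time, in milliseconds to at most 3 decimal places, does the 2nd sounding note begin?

note 2 onset = 3/7b = 207.373ms

1. 0.0ms @ 0 + 207.373ms (3/7)
2. 207.373ms @ 3/7 + 207.373ms (3/7)
3. 414.747ms @ 6/7 + 207.373ms (3/7)
4. 622.12ms @ 9/7 + 207.373ms (3/7)
5. 829.493ms @ 12/7 + 414.747ms (6/7)
6. 1244.24ms @ 18/7 + 207.373ms (3/7)
7. 1451.613ms @ 3 + 725.806ms (3/2)
8. 2177.419ms @ 9/2 + 725.806ms (3/2)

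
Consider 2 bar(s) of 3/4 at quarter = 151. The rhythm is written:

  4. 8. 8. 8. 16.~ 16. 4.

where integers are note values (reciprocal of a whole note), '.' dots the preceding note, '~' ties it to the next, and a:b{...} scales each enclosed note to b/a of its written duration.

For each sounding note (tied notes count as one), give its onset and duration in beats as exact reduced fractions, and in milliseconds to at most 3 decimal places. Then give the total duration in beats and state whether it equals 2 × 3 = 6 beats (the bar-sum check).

1) 0.0ms=0b +596.026ms=3/2b
2) 596.026ms=3/2b +298.013ms=3/4b
3) 894.04ms=9/4b +298.013ms=3/4b
4) 1192.053ms=3b +298.013ms=3/4b
5) 1490.066ms=15/4b +298.013ms=3/4b
6) 1788.079ms=9/2b +596.026ms=3/2b
Σ=6b of 6 (151bpm 3/4) — PASS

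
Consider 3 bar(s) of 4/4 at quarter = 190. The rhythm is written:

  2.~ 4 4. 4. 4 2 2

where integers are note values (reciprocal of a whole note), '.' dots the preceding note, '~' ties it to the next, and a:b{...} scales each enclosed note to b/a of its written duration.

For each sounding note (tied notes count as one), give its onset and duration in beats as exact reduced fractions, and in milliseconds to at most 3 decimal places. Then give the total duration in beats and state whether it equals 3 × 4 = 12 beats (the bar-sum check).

1) 0.0ms=0b +1263.158ms=4b
2) 1263.158ms=4b +473.684ms=3/2b
3) 1736.842ms=11/2b +473.684ms=3/2b
4) 2210.526ms=7b +315.789ms=1b
5) 2526.316ms=8b +631.579ms=2b
6) 3157.895ms=10b +631.579ms=2b
Σ=12b of 12 (190bpm 4/4) — PASS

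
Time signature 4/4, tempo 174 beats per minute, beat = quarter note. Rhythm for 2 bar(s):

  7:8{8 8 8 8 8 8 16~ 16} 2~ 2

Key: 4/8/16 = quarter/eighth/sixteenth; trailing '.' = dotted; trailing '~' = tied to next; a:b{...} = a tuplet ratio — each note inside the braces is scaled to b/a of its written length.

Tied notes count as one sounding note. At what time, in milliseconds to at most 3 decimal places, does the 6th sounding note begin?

note 6 onset = 20/7b = 985.222ms

1. 0.0ms @ 0 + 197.044ms (4/7)
2. 197.044ms @ 4/7 + 197.044ms (4/7)
3. 394.089ms @ 8/7 + 197.044ms (4/7)
4. 591.133ms @ 12/7 + 197.044ms (4/7)
5. 788.177ms @ 16/7 + 197.044ms (4/7)
6. 985.222ms @ 20/7 + 197.044ms (4/7)
7. 1182.266ms @ 24/7 + 197.044ms (4/7)
8. 1379.31ms @ 4 + 1379.31ms (4)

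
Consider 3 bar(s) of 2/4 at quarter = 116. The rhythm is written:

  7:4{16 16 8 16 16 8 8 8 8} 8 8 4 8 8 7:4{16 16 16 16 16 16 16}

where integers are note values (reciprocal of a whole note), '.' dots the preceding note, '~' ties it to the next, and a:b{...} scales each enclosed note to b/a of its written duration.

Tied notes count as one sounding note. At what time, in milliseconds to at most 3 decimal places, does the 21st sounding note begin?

note 21 onset = 41/7b = 3029.557ms

1. 0.0ms @ 0 + 73.892ms (1/7)
2. 73.892ms @ 1/7 + 73.892ms (1/7)
3. 147.783ms @ 2/7 + 147.783ms (2/7)
4. 295.567ms @ 4/7 + 73.892ms (1/7)
5. 369.458ms @ 5/7 + 73.892ms (1/7)
6. 443.35ms @ 6/7 + 147.783ms (2/7)
7. 591.133ms @ 8/7 + 147.783ms (2/7)
8. 738.916ms @ 10/7 + 147.783ms (2/7)
9. 886.7ms @ 12/7 + 147.783ms (2/7)
10. 1034.483ms @ 2 + 258.621ms (1/2)
11. 1293.103ms @ 5/2 + 258.621ms (1/2)
12. 1551.724ms @ 3 + 517.241ms (1)
13. 2068.966ms @ 4 + 258.621ms (1/2)
14. 2327.586ms @ 9/2 + 258.621ms (1/2)
15. 2586.207ms @ 5 + 73.892ms (1/7)
16. 2660.099ms @ 36/7 + 73.892ms (1/7)
17. 2733.99ms @ 37/7 + 73.892ms (1/7)
18. 2807.882ms @ 38/7 + 73.892ms (1/7)
19. 2881.773ms @ 39/7 + 73.892ms (1/7)
20. 2955.665ms @ 40/7 + 73.892ms (1/7)
21. 3029.557ms @ 41/7 + 73.892ms (1/7)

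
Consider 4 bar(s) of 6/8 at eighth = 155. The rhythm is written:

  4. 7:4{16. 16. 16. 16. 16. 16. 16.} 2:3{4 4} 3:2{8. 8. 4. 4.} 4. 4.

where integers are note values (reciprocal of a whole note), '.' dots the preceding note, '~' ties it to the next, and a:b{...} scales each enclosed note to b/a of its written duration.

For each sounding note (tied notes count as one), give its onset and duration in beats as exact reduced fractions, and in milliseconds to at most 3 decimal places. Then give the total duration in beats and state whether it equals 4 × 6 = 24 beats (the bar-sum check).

1) 0.0ms=0b +1161.29ms=3b
2) 1161.29ms=3b +165.899ms=3/7b
3) 1327.189ms=24/7b +165.899ms=3/7b
4) 1493.088ms=27/7b +165.899ms=3/7b
5) 1658.986ms=30/7b +165.899ms=3/7b
6) 1824.885ms=33/7b +165.899ms=3/7b
7) 1990.783ms=36/7b +165.899ms=3/7b
8) 2156.682ms=39/7b +165.899ms=3/7b
9) 2322.581ms=6b +1161.29ms=3b
10) 3483.871ms=9b +1161.29ms=3b
11) 4645.161ms=12b +387.097ms=1b
12) 5032.258ms=13b +387.097ms=1b
13) 5419.355ms=14b +774.194ms=2b
14) 6193.548ms=16b +774.194ms=2b
15) 6967.742ms=18b +1161.29ms=3b
16) 8129.032ms=21b +1161.29ms=3b
Σ=24b of 24 (155bpm 6/8) — PASS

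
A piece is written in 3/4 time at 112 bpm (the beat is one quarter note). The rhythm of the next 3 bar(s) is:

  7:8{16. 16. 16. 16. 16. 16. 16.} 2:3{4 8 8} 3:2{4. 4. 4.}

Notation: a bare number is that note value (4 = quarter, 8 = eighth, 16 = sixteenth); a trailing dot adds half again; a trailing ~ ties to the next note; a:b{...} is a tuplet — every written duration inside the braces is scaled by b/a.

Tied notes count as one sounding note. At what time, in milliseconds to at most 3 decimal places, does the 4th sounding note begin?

1. 0.0ms @ 0 + 229.592ms (3/7)
2. 229.592ms @ 3/7 + 229.592ms (3/7)
3. 459.184ms @ 6/7 + 229.592ms (3/7)
4. 688.776ms @ 9/7 + 229.592ms (3/7)
5. 918.367ms @ 12/7 + 229.592ms (3/7)
6. 1147.959ms @ 15/7 + 229.592ms (3/7)
7. 1377.551ms @ 18/7 + 229.592ms (3/7)
8. 1607.143ms @ 3 + 803.571ms (3/2)
9. 2410.714ms @ 9/2 + 401.786ms (3/4)
10. 2812.5ms @ 21/4 + 401.786ms (3/4)
11. 3214.286ms @ 6 + 535.714ms (1)
12. 3750.0ms @ 7 + 535.714ms (1)
13. 4285.714ms @ 8 + 535.714ms (1)

note 4 onset = 9/7b = 688.776ms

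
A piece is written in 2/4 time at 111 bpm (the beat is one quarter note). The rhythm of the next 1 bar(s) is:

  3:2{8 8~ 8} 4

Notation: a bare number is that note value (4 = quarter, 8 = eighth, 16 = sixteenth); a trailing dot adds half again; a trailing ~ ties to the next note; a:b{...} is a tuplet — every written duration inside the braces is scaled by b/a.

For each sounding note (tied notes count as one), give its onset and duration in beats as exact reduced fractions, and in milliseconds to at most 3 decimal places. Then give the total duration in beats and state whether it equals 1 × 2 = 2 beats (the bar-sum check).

1) 0.0ms=0b +180.18ms=1/3b
2) 180.18ms=1/3b +360.36ms=2/3b
3) 540.541ms=1b +540.541ms=1b
Σ=2b of 2 (111bpm 2/4) — PASS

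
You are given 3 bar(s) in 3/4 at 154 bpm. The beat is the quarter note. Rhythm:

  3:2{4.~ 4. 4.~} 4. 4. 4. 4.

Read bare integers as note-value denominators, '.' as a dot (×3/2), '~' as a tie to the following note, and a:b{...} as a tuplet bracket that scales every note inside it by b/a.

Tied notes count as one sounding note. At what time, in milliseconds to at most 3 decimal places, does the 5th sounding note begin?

1. 0.0ms @ 0 + 779.221ms (2)
2. 779.221ms @ 2 + 974.026ms (5/2)
3. 1753.247ms @ 9/2 + 584.416ms (3/2)
4. 2337.662ms @ 6 + 584.416ms (3/2)
5. 2922.078ms @ 15/2 + 584.416ms (3/2)

note 5 onset = 15/2b = 2922.078ms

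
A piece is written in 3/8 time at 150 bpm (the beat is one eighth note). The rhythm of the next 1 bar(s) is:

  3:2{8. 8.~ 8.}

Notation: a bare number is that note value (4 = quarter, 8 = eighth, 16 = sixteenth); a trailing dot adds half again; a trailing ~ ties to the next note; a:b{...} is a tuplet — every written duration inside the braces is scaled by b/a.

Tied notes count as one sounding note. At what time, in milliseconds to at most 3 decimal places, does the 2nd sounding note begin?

note 2 onset = 1b = 400.0ms

1. 0.0ms @ 0 + 400.0ms (1)
2. 400.0ms @ 1 + 800.0ms (2)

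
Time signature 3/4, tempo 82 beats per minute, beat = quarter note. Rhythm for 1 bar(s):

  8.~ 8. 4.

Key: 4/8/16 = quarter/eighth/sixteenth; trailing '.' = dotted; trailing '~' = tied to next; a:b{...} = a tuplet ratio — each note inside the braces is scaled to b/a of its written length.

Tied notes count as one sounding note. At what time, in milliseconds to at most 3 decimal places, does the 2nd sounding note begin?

note 2 onset = 3/2b = 1097.561ms

1. 0.0ms @ 0 + 1097.561ms (3/2)
2. 1097.561ms @ 3/2 + 1097.561ms (3/2)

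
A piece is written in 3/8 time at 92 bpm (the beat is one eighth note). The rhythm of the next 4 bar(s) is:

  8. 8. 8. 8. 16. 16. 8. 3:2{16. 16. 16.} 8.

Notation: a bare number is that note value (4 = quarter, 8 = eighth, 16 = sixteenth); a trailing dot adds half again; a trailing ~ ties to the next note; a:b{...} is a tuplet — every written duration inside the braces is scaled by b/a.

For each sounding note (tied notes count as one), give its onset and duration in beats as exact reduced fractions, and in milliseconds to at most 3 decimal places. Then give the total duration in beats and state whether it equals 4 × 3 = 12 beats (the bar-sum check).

1) 0.0ms=0b +978.261ms=3/2b
2) 978.261ms=3/2b +978.261ms=3/2b
3) 1956.522ms=3b +978.261ms=3/2b
4) 2934.783ms=9/2b +978.261ms=3/2b
5) 3913.043ms=6b +489.13ms=3/4b
6) 4402.174ms=27/4b +489.13ms=3/4b
7) 4891.304ms=15/2b +978.261ms=3/2b
8) 5869.565ms=9b +326.087ms=1/2b
9) 6195.652ms=19/2b +326.087ms=1/2b
10) 6521.739ms=10b +326.087ms=1/2b
11) 6847.826ms=21/2b +978.261ms=3/2b
Σ=12b of 12 (92bpm 3/8) — PASS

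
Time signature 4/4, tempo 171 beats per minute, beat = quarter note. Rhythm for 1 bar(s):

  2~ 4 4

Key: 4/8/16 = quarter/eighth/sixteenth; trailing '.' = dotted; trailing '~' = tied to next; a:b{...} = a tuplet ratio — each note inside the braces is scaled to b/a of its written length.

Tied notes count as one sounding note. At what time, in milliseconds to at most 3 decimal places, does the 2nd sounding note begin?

note 2 onset = 3b = 1052.632ms

1. 0.0ms @ 0 + 1052.632ms (3)
2. 1052.632ms @ 3 + 350.877ms (1)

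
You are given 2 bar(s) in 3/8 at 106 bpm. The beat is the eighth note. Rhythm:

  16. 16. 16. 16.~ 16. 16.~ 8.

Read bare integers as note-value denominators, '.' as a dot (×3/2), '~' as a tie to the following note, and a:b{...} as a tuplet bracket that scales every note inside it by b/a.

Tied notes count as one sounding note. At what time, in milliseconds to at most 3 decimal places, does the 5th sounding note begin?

note 5 onset = 15/4b = 2122.642ms

1. 0.0ms @ 0 + 424.528ms (3/4)
2. 424.528ms @ 3/4 + 424.528ms (3/4)
3. 849.057ms @ 3/2 + 424.528ms (3/4)
4. 1273.585ms @ 9/4 + 849.057ms (3/2)
5. 2122.642ms @ 15/4 + 1273.585ms (9/4)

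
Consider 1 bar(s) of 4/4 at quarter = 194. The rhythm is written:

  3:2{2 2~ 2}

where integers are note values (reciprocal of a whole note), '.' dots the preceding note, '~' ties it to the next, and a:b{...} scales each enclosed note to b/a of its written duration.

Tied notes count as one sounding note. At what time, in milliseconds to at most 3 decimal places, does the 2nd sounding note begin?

1. 0.0ms @ 0 + 412.371ms (4/3)
2. 412.371ms @ 4/3 + 824.742ms (8/3)

note 2 onset = 4/3b = 412.371ms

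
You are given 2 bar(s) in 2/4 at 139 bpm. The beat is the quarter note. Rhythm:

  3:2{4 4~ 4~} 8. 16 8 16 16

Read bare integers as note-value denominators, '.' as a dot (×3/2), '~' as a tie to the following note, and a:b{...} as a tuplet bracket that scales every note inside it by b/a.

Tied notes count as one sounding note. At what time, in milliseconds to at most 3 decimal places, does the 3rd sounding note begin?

1. 0.0ms @ 0 + 287.77ms (2/3)
2. 287.77ms @ 2/3 + 899.281ms (25/12)
3. 1187.05ms @ 11/4 + 107.914ms (1/4)
4. 1294.964ms @ 3 + 215.827ms (1/2)
5. 1510.791ms @ 7/2 + 107.914ms (1/4)
6. 1618.705ms @ 15/4 + 107.914ms (1/4)

note 3 onset = 11/4b = 1187.05ms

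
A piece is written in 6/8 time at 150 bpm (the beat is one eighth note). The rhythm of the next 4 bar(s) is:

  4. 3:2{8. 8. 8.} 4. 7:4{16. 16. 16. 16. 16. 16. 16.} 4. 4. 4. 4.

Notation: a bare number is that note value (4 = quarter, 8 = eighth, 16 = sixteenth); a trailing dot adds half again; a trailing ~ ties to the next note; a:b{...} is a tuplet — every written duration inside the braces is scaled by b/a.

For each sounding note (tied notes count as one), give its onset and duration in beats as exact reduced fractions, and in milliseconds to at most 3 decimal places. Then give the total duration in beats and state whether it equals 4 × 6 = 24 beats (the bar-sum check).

1) 0.0ms=0b +1200.0ms=3b
2) 1200.0ms=3b +400.0ms=1b
3) 1600.0ms=4b +400.0ms=1b
4) 2000.0ms=5b +400.0ms=1b
5) 2400.0ms=6b +1200.0ms=3b
6) 3600.0ms=9b +171.429ms=3/7b
7) 3771.429ms=66/7b +171.429ms=3/7b
8) 3942.857ms=69/7b +171.429ms=3/7b
9) 4114.286ms=72/7b +171.429ms=3/7b
10) 4285.714ms=75/7b +171.429ms=3/7b
11) 4457.143ms=78/7b +171.429ms=3/7b
12) 4628.571ms=81/7b +171.429ms=3/7b
13) 4800.0ms=12b +1200.0ms=3b
14) 6000.0ms=15b +1200.0ms=3b
15) 7200.0ms=18b +1200.0ms=3b
16) 8400.0ms=21b +1200.0ms=3b
Σ=24b of 24 (150bpm 6/8) — PASS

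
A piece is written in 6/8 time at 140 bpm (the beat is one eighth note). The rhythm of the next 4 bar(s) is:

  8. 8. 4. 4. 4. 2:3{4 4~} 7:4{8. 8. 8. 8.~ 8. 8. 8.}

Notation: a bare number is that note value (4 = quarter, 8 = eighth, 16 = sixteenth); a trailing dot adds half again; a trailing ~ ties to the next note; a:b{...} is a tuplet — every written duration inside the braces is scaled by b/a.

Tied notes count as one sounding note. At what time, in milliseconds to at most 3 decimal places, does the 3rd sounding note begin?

note 3 onset = 3b = 1285.714ms

1. 0.0ms @ 0 + 642.857ms (3/2)
2. 642.857ms @ 3/2 + 642.857ms (3/2)
3. 1285.714ms @ 3 + 1285.714ms (3)
4. 2571.429ms @ 6 + 1285.714ms (3)
5. 3857.143ms @ 9 + 1285.714ms (3)
6. 5142.857ms @ 12 + 1285.714ms (3)
7. 6428.571ms @ 15 + 1653.061ms (27/7)
8. 8081.633ms @ 132/7 + 367.347ms (6/7)
9. 8448.98ms @ 138/7 + 367.347ms (6/7)
10. 8816.327ms @ 144/7 + 734.694ms (12/7)
11. 9551.02ms @ 156/7 + 367.347ms (6/7)
12. 9918.367ms @ 162/7 + 367.347ms (6/7)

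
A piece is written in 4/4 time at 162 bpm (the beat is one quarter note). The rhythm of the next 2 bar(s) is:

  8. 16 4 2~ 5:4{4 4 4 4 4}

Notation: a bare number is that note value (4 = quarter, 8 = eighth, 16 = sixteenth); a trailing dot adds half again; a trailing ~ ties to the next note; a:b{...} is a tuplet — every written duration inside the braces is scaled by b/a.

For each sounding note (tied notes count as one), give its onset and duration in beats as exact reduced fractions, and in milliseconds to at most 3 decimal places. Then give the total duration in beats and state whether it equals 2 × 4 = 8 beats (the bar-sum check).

1) 0.0ms=0b +277.778ms=3/4b
2) 277.778ms=3/4b +92.593ms=1/4b
3) 370.37ms=1b +370.37ms=1b
4) 740.741ms=2b +1037.037ms=14/5b
5) 1777.778ms=24/5b +296.296ms=4/5b
6) 2074.074ms=28/5b +296.296ms=4/5b
7) 2370.37ms=32/5b +296.296ms=4/5b
8) 2666.667ms=36/5b +296.296ms=4/5b
Σ=8b of 8 (162bpm 4/4) — PASS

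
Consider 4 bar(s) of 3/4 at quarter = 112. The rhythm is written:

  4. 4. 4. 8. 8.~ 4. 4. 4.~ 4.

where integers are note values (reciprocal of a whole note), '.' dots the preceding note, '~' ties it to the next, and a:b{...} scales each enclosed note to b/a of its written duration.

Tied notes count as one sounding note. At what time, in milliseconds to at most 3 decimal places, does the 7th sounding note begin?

note 7 onset = 9b = 4821.429ms

1. 0.0ms @ 0 + 803.571ms (3/2)
2. 803.571ms @ 3/2 + 803.571ms (3/2)
3. 1607.143ms @ 3 + 803.571ms (3/2)
4. 2410.714ms @ 9/2 + 401.786ms (3/4)
5. 2812.5ms @ 21/4 + 1205.357ms (9/4)
6. 4017.857ms @ 15/2 + 803.571ms (3/2)
7. 4821.429ms @ 9 + 1607.143ms (3)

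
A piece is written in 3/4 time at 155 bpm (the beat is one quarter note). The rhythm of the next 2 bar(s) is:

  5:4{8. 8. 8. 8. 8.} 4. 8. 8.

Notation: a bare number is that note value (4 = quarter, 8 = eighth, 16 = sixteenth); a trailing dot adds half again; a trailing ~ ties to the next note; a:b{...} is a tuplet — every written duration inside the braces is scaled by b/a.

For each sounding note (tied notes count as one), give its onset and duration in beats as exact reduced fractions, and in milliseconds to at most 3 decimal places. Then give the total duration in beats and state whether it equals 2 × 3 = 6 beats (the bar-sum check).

1) 0.0ms=0b +232.258ms=3/5b
2) 232.258ms=3/5b +232.258ms=3/5b
3) 464.516ms=6/5b +232.258ms=3/5b
4) 696.774ms=9/5b +232.258ms=3/5b
5) 929.032ms=12/5b +232.258ms=3/5b
6) 1161.29ms=3b +580.645ms=3/2b
7) 1741.935ms=9/2b +290.323ms=3/4b
8) 2032.258ms=21/4b +290.323ms=3/4b
Σ=6b of 6 (155bpm 3/4) — PASS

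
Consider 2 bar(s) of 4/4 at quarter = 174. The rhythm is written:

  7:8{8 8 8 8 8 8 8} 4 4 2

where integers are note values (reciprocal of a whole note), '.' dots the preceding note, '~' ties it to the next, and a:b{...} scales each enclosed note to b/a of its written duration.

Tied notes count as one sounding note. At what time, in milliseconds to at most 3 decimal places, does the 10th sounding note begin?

note 10 onset = 6b = 2068.966ms

1. 0.0ms @ 0 + 197.044ms (4/7)
2. 197.044ms @ 4/7 + 197.044ms (4/7)
3. 394.089ms @ 8/7 + 197.044ms (4/7)
4. 591.133ms @ 12/7 + 197.044ms (4/7)
5. 788.177ms @ 16/7 + 197.044ms (4/7)
6. 985.222ms @ 20/7 + 197.044ms (4/7)
7. 1182.266ms @ 24/7 + 197.044ms (4/7)
8. 1379.31ms @ 4 + 344.828ms (1)
9. 1724.138ms @ 5 + 344.828ms (1)
10. 2068.966ms @ 6 + 689.655ms (2)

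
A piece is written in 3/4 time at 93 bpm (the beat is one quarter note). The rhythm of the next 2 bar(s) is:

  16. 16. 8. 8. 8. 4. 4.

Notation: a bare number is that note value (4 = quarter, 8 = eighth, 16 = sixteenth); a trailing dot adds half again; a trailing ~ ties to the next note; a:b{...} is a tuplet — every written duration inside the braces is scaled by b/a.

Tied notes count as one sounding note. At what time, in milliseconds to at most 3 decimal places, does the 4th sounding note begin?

1. 0.0ms @ 0 + 241.935ms (3/8)
2. 241.935ms @ 3/8 + 241.935ms (3/8)
3. 483.871ms @ 3/4 + 483.871ms (3/4)
4. 967.742ms @ 3/2 + 483.871ms (3/4)
5. 1451.613ms @ 9/4 + 483.871ms (3/4)
6. 1935.484ms @ 3 + 967.742ms (3/2)
7. 2903.226ms @ 9/2 + 967.742ms (3/2)

note 4 onset = 3/2b = 967.742ms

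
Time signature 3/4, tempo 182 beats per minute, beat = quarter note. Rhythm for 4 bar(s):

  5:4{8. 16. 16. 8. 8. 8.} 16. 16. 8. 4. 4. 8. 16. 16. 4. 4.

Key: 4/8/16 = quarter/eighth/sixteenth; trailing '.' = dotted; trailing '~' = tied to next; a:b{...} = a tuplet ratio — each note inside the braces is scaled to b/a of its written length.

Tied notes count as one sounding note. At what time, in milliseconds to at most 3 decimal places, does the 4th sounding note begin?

1. 0.0ms @ 0 + 197.802ms (3/5)
2. 197.802ms @ 3/5 + 98.901ms (3/10)
3. 296.703ms @ 9/10 + 98.901ms (3/10)
4. 395.604ms @ 6/5 + 197.802ms (3/5)
5. 593.407ms @ 9/5 + 197.802ms (3/5)
6. 791.209ms @ 12/5 + 197.802ms (3/5)
7. 989.011ms @ 3 + 123.626ms (3/8)
8. 1112.637ms @ 27/8 + 123.626ms (3/8)
9. 1236.264ms @ 15/4 + 247.253ms (3/4)
10. 1483.516ms @ 9/2 + 494.505ms (3/2)
11. 1978.022ms @ 6 + 494.505ms (3/2)
12. 2472.527ms @ 15/2 + 247.253ms (3/4)
13. 2719.78ms @ 33/4 + 123.626ms (3/8)
14. 2843.407ms @ 69/8 + 123.626ms (3/8)
15. 2967.033ms @ 9 + 494.505ms (3/2)
16. 3461.538ms @ 21/2 + 494.505ms (3/2)

note 4 onset = 6/5b = 395.604ms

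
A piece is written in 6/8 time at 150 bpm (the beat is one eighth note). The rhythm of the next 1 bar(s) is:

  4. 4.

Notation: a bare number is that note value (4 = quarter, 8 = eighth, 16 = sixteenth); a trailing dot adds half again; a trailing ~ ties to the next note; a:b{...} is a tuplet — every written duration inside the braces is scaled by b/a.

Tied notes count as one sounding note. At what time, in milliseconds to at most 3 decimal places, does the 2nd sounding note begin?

1. 0.0ms @ 0 + 1200.0ms (3)
2. 1200.0ms @ 3 + 1200.0ms (3)

note 2 onset = 3b = 1200.0ms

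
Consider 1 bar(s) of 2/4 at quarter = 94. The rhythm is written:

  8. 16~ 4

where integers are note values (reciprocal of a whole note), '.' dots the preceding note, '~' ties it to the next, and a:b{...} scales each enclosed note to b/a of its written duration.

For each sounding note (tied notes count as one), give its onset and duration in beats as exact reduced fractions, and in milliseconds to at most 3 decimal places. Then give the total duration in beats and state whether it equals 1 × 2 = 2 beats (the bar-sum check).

1) 0.0ms=0b +478.723ms=3/4b
2) 478.723ms=3/4b +797.872ms=5/4b
Σ=2b of 2 (94bpm 2/4) — PASS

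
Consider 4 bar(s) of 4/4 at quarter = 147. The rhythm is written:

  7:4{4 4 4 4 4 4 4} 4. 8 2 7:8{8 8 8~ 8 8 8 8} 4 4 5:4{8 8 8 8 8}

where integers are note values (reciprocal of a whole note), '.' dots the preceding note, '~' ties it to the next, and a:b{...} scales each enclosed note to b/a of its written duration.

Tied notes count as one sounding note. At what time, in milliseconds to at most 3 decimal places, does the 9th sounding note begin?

note 9 onset = 11/2b = 2244.898ms

1. 0.0ms @ 0 + 233.236ms (4/7)
2. 233.236ms @ 4/7 + 233.236ms (4/7)
3. 466.472ms @ 8/7 + 233.236ms (4/7)
4. 699.708ms @ 12/7 + 233.236ms (4/7)
5. 932.945ms @ 16/7 + 233.236ms (4/7)
6. 1166.181ms @ 20/7 + 233.236ms (4/7)
7. 1399.417ms @ 24/7 + 233.236ms (4/7)
8. 1632.653ms @ 4 + 612.245ms (3/2)
9. 2244.898ms @ 11/2 + 204.082ms (1/2)
10. 2448.98ms @ 6 + 816.327ms (2)
11. 3265.306ms @ 8 + 233.236ms (4/7)
12. 3498.542ms @ 60/7 + 233.236ms (4/7)
13. 3731.778ms @ 64/7 + 466.472ms (8/7)
14. 4198.251ms @ 72/7 + 233.236ms (4/7)
15. 4431.487ms @ 76/7 + 233.236ms (4/7)
16. 4664.723ms @ 80/7 + 233.236ms (4/7)
17. 4897.959ms @ 12 + 408.163ms (1)
18. 5306.122ms @ 13 + 408.163ms (1)
19. 5714.286ms @ 14 + 163.265ms (2/5)
20. 5877.551ms @ 72/5 + 163.265ms (2/5)
21. 6040.816ms @ 74/5 + 163.265ms (2/5)
22. 6204.082ms @ 76/5 + 163.265ms (2/5)
23. 6367.347ms @ 78/5 + 163.265ms (2/5)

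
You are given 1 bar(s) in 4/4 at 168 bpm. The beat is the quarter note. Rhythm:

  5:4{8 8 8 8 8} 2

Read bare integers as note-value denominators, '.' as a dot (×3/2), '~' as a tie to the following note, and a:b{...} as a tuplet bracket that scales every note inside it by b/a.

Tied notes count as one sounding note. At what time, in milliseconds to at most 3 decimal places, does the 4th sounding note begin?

1. 0.0ms @ 0 + 142.857ms (2/5)
2. 142.857ms @ 2/5 + 142.857ms (2/5)
3. 285.714ms @ 4/5 + 142.857ms (2/5)
4. 428.571ms @ 6/5 + 142.857ms (2/5)
5. 571.429ms @ 8/5 + 142.857ms (2/5)
6. 714.286ms @ 2 + 714.286ms (2)

note 4 onset = 6/5b = 428.571ms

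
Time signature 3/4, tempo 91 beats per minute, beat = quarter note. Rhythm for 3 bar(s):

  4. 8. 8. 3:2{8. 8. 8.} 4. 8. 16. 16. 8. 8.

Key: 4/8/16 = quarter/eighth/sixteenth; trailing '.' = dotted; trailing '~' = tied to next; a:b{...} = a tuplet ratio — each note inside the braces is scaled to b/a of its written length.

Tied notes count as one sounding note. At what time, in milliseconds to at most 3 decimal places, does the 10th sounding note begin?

1. 0.0ms @ 0 + 989.011ms (3/2)
2. 989.011ms @ 3/2 + 494.505ms (3/4)
3. 1483.516ms @ 9/4 + 494.505ms (3/4)
4. 1978.022ms @ 3 + 329.67ms (1/2)
5. 2307.692ms @ 7/2 + 329.67ms (1/2)
6. 2637.363ms @ 4 + 329.67ms (1/2)
7. 2967.033ms @ 9/2 + 989.011ms (3/2)
8. 3956.044ms @ 6 + 494.505ms (3/4)
9. 4450.549ms @ 27/4 + 247.253ms (3/8)
10. 4697.802ms @ 57/8 + 247.253ms (3/8)
11. 4945.055ms @ 15/2 + 494.505ms (3/4)
12. 5439.56ms @ 33/4 + 494.505ms (3/4)

note 10 onset = 57/8b = 4697.802ms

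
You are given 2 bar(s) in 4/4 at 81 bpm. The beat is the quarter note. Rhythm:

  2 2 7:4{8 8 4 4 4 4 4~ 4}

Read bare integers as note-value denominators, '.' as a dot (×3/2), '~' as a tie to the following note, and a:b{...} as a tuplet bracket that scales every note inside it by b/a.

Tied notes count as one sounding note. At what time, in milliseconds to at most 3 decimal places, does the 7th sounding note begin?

1. 0.0ms @ 0 + 1481.481ms (2)
2. 1481.481ms @ 2 + 1481.481ms (2)
3. 2962.963ms @ 4 + 211.64ms (2/7)
4. 3174.603ms @ 30/7 + 211.64ms (2/7)
5. 3386.243ms @ 32/7 + 423.28ms (4/7)
6. 3809.524ms @ 36/7 + 423.28ms (4/7)
7. 4232.804ms @ 40/7 + 423.28ms (4/7)
8. 4656.085ms @ 44/7 + 423.28ms (4/7)
9. 5079.365ms @ 48/7 + 846.561ms (8/7)

note 7 onset = 40/7b = 4232.804ms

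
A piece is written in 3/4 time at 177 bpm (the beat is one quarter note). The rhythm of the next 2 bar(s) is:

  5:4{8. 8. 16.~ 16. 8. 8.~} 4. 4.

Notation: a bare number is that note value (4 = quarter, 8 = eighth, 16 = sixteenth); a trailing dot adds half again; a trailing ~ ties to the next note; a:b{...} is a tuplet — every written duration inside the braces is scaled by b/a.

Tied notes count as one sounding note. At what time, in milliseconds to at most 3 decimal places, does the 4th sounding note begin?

note 4 onset = 9/5b = 610.169ms

1. 0.0ms @ 0 + 203.39ms (3/5)
2. 203.39ms @ 3/5 + 203.39ms (3/5)
3. 406.78ms @ 6/5 + 203.39ms (3/5)
4. 610.169ms @ 9/5 + 203.39ms (3/5)
5. 813.559ms @ 12/5 + 711.864ms (21/10)
6. 1525.424ms @ 9/2 + 508.475ms (3/2)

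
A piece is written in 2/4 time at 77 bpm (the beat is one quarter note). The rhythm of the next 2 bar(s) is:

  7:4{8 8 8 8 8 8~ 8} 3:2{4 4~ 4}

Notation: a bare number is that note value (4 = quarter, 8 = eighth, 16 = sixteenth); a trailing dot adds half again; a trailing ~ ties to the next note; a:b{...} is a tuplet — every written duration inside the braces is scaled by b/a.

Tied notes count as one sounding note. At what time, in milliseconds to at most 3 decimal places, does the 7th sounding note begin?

1. 0.0ms @ 0 + 222.635ms (2/7)
2. 222.635ms @ 2/7 + 222.635ms (2/7)
3. 445.269ms @ 4/7 + 222.635ms (2/7)
4. 667.904ms @ 6/7 + 222.635ms (2/7)
5. 890.538ms @ 8/7 + 222.635ms (2/7)
6. 1113.173ms @ 10/7 + 445.269ms (4/7)
7. 1558.442ms @ 2 + 519.481ms (2/3)
8. 2077.922ms @ 8/3 + 1038.961ms (4/3)

note 7 onset = 2b = 1558.442ms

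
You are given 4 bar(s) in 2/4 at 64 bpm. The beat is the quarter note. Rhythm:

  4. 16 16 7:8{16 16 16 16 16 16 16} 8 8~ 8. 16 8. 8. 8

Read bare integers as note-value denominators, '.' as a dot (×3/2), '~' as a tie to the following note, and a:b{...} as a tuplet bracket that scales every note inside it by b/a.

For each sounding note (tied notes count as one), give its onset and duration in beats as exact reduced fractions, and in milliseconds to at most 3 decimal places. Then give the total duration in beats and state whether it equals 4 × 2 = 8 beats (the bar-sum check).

1) 0.0ms=0b +1406.25ms=3/2b
2) 1406.25ms=3/2b +234.375ms=1/4b
3) 1640.625ms=7/4b +234.375ms=1/4b
4) 1875.0ms=2b +267.857ms=2/7b
5) 2142.857ms=16/7b +267.857ms=2/7b
6) 2410.714ms=18/7b +267.857ms=2/7b
7) 2678.571ms=20/7b +267.857ms=2/7b
8) 2946.429ms=22/7b +267.857ms=2/7b
9) 3214.286ms=24/7b +267.857ms=2/7b
10) 3482.143ms=26/7b +267.857ms=2/7b
11) 3750.0ms=4b +468.75ms=1/2b
12) 4218.75ms=9/2b +1171.875ms=5/4b
13) 5390.625ms=23/4b +234.375ms=1/4b
14) 5625.0ms=6b +703.125ms=3/4b
15) 6328.125ms=27/4b +703.125ms=3/4b
16) 7031.25ms=15/2b +468.75ms=1/2b
Σ=8b of 8 (64bpm 2/4) — PASS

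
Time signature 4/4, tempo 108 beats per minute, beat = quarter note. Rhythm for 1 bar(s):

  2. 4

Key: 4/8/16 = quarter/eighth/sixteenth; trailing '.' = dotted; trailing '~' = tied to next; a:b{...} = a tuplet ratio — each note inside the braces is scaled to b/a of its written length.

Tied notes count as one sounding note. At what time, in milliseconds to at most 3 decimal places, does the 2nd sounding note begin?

note 2 onset = 3b = 1666.667ms

1. 0.0ms @ 0 + 1666.667ms (3)
2. 1666.667ms @ 3 + 555.556ms (1)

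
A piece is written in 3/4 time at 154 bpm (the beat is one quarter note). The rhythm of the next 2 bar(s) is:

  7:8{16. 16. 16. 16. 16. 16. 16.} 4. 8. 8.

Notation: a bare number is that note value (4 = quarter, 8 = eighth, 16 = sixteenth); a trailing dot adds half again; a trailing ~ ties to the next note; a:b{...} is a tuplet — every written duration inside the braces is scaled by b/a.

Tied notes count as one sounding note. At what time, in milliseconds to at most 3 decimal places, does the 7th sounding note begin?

note 7 onset = 18/7b = 1001.855ms

1. 0.0ms @ 0 + 166.976ms (3/7)
2. 166.976ms @ 3/7 + 166.976ms (3/7)
3. 333.952ms @ 6/7 + 166.976ms (3/7)
4. 500.928ms @ 9/7 + 166.976ms (3/7)
5. 667.904ms @ 12/7 + 166.976ms (3/7)
6. 834.879ms @ 15/7 + 166.976ms (3/7)
7. 1001.855ms @ 18/7 + 166.976ms (3/7)
8. 1168.831ms @ 3 + 584.416ms (3/2)
9. 1753.247ms @ 9/2 + 292.208ms (3/4)
10. 2045.455ms @ 21/4 + 292.208ms (3/4)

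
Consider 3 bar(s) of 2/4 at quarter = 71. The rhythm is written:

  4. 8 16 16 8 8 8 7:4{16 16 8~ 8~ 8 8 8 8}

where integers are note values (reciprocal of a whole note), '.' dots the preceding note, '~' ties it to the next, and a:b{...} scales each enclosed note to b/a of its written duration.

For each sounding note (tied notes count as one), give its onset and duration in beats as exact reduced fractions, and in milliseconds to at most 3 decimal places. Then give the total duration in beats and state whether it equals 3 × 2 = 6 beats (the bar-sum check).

1) 0.0ms=0b +1267.606ms=3/2b
2) 1267.606ms=3/2b +422.535ms=1/2b
3) 1690.141ms=2b +211.268ms=1/4b
4) 1901.408ms=9/4b +211.268ms=1/4b
5) 2112.676ms=5/2b +422.535ms=1/2b
6) 2535.211ms=3b +422.535ms=1/2b
7) 2957.746ms=7/2b +422.535ms=1/2b
8) 3380.282ms=4b +120.724ms=1/7b
9) 3501.006ms=29/7b +120.724ms=1/7b
10) 3621.73ms=30/7b +724.346ms=6/7b
11) 4346.076ms=36/7b +241.449ms=2/7b
12) 4587.525ms=38/7b +241.449ms=2/7b
13) 4828.974ms=40/7b +241.449ms=2/7b
Σ=6b of 6 (71bpm 2/4) — PASS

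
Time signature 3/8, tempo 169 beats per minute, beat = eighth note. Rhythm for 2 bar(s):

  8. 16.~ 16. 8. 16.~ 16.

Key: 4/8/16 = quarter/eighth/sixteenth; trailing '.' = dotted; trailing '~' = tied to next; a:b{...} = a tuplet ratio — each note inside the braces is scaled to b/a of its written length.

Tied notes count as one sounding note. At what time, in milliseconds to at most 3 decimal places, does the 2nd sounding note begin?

1. 0.0ms @ 0 + 532.544ms (3/2)
2. 532.544ms @ 3/2 + 532.544ms (3/2)
3. 1065.089ms @ 3 + 532.544ms (3/2)
4. 1597.633ms @ 9/2 + 532.544ms (3/2)

note 2 onset = 3/2b = 532.544ms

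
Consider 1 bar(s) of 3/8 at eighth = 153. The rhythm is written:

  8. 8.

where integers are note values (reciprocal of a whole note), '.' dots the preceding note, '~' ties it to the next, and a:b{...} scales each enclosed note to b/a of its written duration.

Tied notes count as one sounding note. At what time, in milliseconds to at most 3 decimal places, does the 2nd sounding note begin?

note 2 onset = 3/2b = 588.235ms

1. 0.0ms @ 0 + 588.235ms (3/2)
2. 588.235ms @ 3/2 + 588.235ms (3/2)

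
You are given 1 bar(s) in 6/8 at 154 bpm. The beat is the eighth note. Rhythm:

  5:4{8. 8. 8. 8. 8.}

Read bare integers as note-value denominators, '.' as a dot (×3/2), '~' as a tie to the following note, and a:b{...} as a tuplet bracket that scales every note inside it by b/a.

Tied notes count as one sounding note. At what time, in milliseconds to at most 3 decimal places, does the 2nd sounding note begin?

1. 0.0ms @ 0 + 467.532ms (6/5)
2. 467.532ms @ 6/5 + 467.532ms (6/5)
3. 935.065ms @ 12/5 + 467.532ms (6/5)
4. 1402.597ms @ 18/5 + 467.532ms (6/5)
5. 1870.13ms @ 24/5 + 467.532ms (6/5)

note 2 onset = 6/5b = 467.532ms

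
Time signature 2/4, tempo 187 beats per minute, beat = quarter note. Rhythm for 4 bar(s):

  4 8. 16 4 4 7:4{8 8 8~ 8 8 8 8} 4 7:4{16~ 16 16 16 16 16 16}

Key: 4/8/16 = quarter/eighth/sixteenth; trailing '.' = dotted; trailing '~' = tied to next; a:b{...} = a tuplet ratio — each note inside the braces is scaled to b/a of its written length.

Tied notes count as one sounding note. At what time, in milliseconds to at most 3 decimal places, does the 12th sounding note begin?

1. 0.0ms @ 0 + 320.856ms (1)
2. 320.856ms @ 1 + 240.642ms (3/4)
3. 561.497ms @ 7/4 + 80.214ms (1/4)
4. 641.711ms @ 2 + 320.856ms (1)
5. 962.567ms @ 3 + 320.856ms (1)
6. 1283.422ms @ 4 + 91.673ms (2/7)
7. 1375.095ms @ 30/7 + 91.673ms (2/7)
8. 1466.769ms @ 32/7 + 183.346ms (4/7)
9. 1650.115ms @ 36/7 + 91.673ms (2/7)
10. 1741.788ms @ 38/7 + 91.673ms (2/7)
11. 1833.461ms @ 40/7 + 91.673ms (2/7)
12. 1925.134ms @ 6 + 320.856ms (1)
13. 2245.989ms @ 7 + 91.673ms (2/7)
14. 2337.662ms @ 51/7 + 45.837ms (1/7)
15. 2383.499ms @ 52/7 + 45.837ms (1/7)
16. 2429.335ms @ 53/7 + 45.837ms (1/7)
17. 2475.172ms @ 54/7 + 45.837ms (1/7)
18. 2521.008ms @ 55/7 + 45.837ms (1/7)

note 12 onset = 6b = 1925.134ms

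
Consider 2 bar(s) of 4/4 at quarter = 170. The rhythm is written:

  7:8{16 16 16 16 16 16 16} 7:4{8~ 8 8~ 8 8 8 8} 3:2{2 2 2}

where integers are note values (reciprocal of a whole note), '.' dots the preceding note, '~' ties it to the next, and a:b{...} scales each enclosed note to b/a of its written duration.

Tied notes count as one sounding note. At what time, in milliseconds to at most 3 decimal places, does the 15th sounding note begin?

1. 0.0ms @ 0 + 100.84ms (2/7)
2. 100.84ms @ 2/7 + 100.84ms (2/7)
3. 201.681ms @ 4/7 + 100.84ms (2/7)
4. 302.521ms @ 6/7 + 100.84ms (2/7)
5. 403.361ms @ 8/7 + 100.84ms (2/7)
6. 504.202ms @ 10/7 + 100.84ms (2/7)
7. 605.042ms @ 12/7 + 100.84ms (2/7)
8. 705.882ms @ 2 + 201.681ms (4/7)
9. 907.563ms @ 18/7 + 201.681ms (4/7)
10. 1109.244ms @ 22/7 + 100.84ms (2/7)
11. 1210.084ms @ 24/7 + 100.84ms (2/7)
12. 1310.924ms @ 26/7 + 100.84ms (2/7)
13. 1411.765ms @ 4 + 470.588ms (4/3)
14. 1882.353ms @ 16/3 + 470.588ms (4/3)
15. 2352.941ms @ 20/3 + 470.588ms (4/3)

note 15 onset = 20/3b = 2352.941ms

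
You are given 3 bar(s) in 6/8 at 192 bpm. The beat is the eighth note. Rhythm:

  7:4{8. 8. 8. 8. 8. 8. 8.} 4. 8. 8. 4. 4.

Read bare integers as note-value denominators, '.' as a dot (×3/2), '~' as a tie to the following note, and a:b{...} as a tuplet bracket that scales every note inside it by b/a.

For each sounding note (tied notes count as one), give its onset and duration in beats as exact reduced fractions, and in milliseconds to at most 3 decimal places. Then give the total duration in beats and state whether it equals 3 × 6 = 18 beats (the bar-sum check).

1) 0.0ms=0b +267.857ms=6/7b
2) 267.857ms=6/7b +267.857ms=6/7b
3) 535.714ms=12/7b +267.857ms=6/7b
4) 803.571ms=18/7b +267.857ms=6/7b
5) 1071.429ms=24/7b +267.857ms=6/7b
6) 1339.286ms=30/7b +267.857ms=6/7b
7) 1607.143ms=36/7b +267.857ms=6/7b
8) 1875.0ms=6b +937.5ms=3b
9) 2812.5ms=9b +468.75ms=3/2b
10) 3281.25ms=21/2b +468.75ms=3/2b
11) 3750.0ms=12b +937.5ms=3b
12) 4687.5ms=15b +937.5ms=3b
Σ=18b of 18 (192bpm 6/8) — PASS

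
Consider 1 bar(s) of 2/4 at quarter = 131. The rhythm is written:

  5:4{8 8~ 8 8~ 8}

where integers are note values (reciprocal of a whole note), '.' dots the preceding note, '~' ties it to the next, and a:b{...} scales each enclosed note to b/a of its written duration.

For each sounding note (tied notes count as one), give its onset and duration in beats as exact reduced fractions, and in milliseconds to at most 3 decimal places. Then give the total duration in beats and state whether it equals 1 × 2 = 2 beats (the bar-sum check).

1) 0.0ms=0b +183.206ms=2/5b
2) 183.206ms=2/5b +366.412ms=4/5b
3) 549.618ms=6/5b +366.412ms=4/5b
Σ=2b of 2 (131bpm 2/4) — PASS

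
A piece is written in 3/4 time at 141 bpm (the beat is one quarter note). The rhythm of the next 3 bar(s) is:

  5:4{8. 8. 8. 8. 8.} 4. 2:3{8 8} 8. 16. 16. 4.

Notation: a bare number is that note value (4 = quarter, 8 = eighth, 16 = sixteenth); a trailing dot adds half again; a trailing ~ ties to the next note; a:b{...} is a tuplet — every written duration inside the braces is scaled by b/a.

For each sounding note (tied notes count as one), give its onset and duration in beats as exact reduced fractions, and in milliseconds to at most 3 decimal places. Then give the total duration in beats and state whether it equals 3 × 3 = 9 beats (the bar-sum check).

1) 0.0ms=0b +255.319ms=3/5b
2) 255.319ms=3/5b +255.319ms=3/5b
3) 510.638ms=6/5b +255.319ms=3/5b
4) 765.957ms=9/5b +255.319ms=3/5b
5) 1021.277ms=12/5b +255.319ms=3/5b
6) 1276.596ms=3b +638.298ms=3/2b
7) 1914.894ms=9/2b +319.149ms=3/4b
8) 2234.043ms=21/4b +319.149ms=3/4b
9) 2553.191ms=6b +319.149ms=3/4b
10) 2872.34ms=27/4b +159.574ms=3/8b
11) 3031.915ms=57/8b +159.574ms=3/8b
12) 3191.489ms=15/2b +638.298ms=3/2b
Σ=9b of 9 (141bpm 3/4) — PASS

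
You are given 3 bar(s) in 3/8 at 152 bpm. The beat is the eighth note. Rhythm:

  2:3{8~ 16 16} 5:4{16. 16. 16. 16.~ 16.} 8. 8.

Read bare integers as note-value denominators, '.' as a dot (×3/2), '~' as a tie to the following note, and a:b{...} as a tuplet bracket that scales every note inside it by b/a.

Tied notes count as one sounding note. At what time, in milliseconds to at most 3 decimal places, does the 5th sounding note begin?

1. 0.0ms @ 0 + 888.158ms (9/4)
2. 888.158ms @ 9/4 + 296.053ms (3/4)
3. 1184.211ms @ 3 + 236.842ms (3/5)
4. 1421.053ms @ 18/5 + 236.842ms (3/5)
5. 1657.895ms @ 21/5 + 236.842ms (3/5)
6. 1894.737ms @ 24/5 + 473.684ms (6/5)
7. 2368.421ms @ 6 + 592.105ms (3/2)
8. 2960.526ms @ 15/2 + 592.105ms (3/2)

note 5 onset = 21/5b = 1657.895ms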